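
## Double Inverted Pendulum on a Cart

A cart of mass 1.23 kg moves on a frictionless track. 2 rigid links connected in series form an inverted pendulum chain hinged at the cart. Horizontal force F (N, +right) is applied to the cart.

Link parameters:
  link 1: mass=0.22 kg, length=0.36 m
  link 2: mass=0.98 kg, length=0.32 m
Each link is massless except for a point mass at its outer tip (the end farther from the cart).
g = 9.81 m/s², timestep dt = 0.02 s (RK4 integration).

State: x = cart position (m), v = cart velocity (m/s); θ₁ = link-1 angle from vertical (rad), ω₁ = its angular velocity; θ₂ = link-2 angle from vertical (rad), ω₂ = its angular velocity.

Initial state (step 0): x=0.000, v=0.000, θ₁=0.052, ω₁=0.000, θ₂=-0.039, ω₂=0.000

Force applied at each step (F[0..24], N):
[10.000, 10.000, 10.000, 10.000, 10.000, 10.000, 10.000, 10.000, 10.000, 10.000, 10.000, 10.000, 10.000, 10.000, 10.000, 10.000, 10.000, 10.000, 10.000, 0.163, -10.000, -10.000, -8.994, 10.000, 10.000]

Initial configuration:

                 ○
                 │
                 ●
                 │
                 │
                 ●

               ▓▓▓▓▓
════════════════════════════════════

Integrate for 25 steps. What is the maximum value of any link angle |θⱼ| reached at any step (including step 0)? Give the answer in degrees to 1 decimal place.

Answer: 107.7°

Derivation:
apply F[0]=+10.000 → step 1: x=0.002, v=0.153, θ₁=0.050, ω₁=-0.175, θ₂=-0.042, ω₂=-0.305
apply F[1]=+10.000 → step 2: x=0.006, v=0.306, θ₁=0.045, ω₁=-0.351, θ₂=-0.051, ω₂=-0.616
apply F[2]=+10.000 → step 3: x=0.014, v=0.461, θ₁=0.036, ω₁=-0.528, θ₂=-0.067, ω₂=-0.936
apply F[3]=+10.000 → step 4: x=0.025, v=0.619, θ₁=0.024, ω₁=-0.709, θ₂=-0.089, ω₂=-1.270
apply F[4]=+10.000 → step 5: x=0.039, v=0.778, θ₁=0.008, ω₁=-0.897, θ₂=-0.118, ω₂=-1.618
apply F[5]=+10.000 → step 6: x=0.056, v=0.941, θ₁=-0.012, ω₁=-1.097, θ₂=-0.154, ω₂=-1.979
apply F[6]=+10.000 → step 7: x=0.076, v=1.107, θ₁=-0.036, ω₁=-1.319, θ₂=-0.197, ω₂=-2.345
apply F[7]=+10.000 → step 8: x=0.100, v=1.276, θ₁=-0.065, ω₁=-1.573, θ₂=-0.247, ω₂=-2.703
apply F[8]=+10.000 → step 9: x=0.127, v=1.446, θ₁=-0.100, ω₁=-1.877, θ₂=-0.305, ω₂=-3.034
apply F[9]=+10.000 → step 10: x=0.158, v=1.618, θ₁=-0.141, ω₁=-2.248, θ₂=-0.368, ω₂=-3.314
apply F[10]=+10.000 → step 11: x=0.192, v=1.788, θ₁=-0.190, ω₁=-2.704, θ₂=-0.437, ω₂=-3.514
apply F[11]=+10.000 → step 12: x=0.229, v=1.955, θ₁=-0.249, ω₁=-3.258, θ₂=-0.508, ω₂=-3.604
apply F[12]=+10.000 → step 13: x=0.270, v=2.115, θ₁=-0.321, ω₁=-3.917, θ₂=-0.580, ω₂=-3.556
apply F[13]=+10.000 → step 14: x=0.314, v=2.260, θ₁=-0.407, ω₁=-4.676, θ₂=-0.649, ω₂=-3.351
apply F[14]=+10.000 → step 15: x=0.360, v=2.382, θ₁=-0.509, ω₁=-5.506, θ₂=-0.713, ω₂=-2.992
apply F[15]=+10.000 → step 16: x=0.409, v=2.465, θ₁=-0.627, ω₁=-6.330, θ₂=-0.768, ω₂=-2.549
apply F[16]=+10.000 → step 17: x=0.459, v=2.496, θ₁=-0.761, ω₁=-7.007, θ₂=-0.816, ω₂=-2.198
apply F[17]=+10.000 → step 18: x=0.508, v=2.476, θ₁=-0.905, ω₁=-7.387, θ₂=-0.859, ω₂=-2.182
apply F[18]=+10.000 → step 19: x=0.557, v=2.426, θ₁=-1.054, ω₁=-7.436, θ₂=-0.906, ω₂=-2.621
apply F[19]=+0.163 → step 20: x=0.604, v=2.270, θ₁=-1.202, ω₁=-7.299, θ₂=-0.964, ω₂=-3.211
apply F[20]=-10.000 → step 21: x=0.647, v=2.012, θ₁=-1.347, ω₁=-7.232, θ₂=-1.033, ω₂=-3.686
apply F[21]=-10.000 → step 22: x=0.685, v=1.748, θ₁=-1.491, ω₁=-7.163, θ₂=-1.112, ω₂=-4.299
apply F[22]=-8.994 → step 23: x=0.717, v=1.484, θ₁=-1.633, ω₁=-7.035, θ₂=-1.206, ω₂=-5.108
apply F[23]=+10.000 → step 24: x=0.746, v=1.410, θ₁=-1.766, ω₁=-6.218, θ₂=-1.326, ω₂=-6.876
apply F[24]=+10.000 → step 25: x=0.773, v=1.312, θ₁=-1.880, ω₁=-5.169, θ₂=-1.482, ω₂=-8.810
Max |angle| over trajectory = 1.880 rad = 107.7°.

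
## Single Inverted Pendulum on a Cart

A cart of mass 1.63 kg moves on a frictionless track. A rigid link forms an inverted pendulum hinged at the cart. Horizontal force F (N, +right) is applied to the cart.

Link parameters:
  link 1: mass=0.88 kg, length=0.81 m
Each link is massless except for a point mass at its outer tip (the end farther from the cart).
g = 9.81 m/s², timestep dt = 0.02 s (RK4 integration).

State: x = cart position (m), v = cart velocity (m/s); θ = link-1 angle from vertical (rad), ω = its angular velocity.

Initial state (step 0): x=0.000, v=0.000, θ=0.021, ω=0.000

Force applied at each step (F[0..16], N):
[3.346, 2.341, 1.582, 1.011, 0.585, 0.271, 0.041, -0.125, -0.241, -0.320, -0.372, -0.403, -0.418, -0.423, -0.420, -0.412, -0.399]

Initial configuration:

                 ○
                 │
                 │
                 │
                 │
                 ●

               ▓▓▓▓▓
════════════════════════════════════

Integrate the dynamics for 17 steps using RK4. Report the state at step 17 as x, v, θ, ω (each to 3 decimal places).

Answer: x=0.026, v=0.054, θ=-0.003, ω=-0.032

Derivation:
apply F[0]=+3.346 → step 1: x=0.000, v=0.039, θ=0.021, ω=-0.043
apply F[1]=+2.341 → step 2: x=0.001, v=0.065, θ=0.019, ω=-0.071
apply F[2]=+1.582 → step 3: x=0.003, v=0.083, θ=0.018, ω=-0.088
apply F[3]=+1.011 → step 4: x=0.005, v=0.093, θ=0.016, ω=-0.097
apply F[4]=+0.585 → step 5: x=0.007, v=0.099, θ=0.014, ω=-0.100
apply F[5]=+0.271 → step 6: x=0.009, v=0.101, θ=0.012, ω=-0.099
apply F[6]=+0.041 → step 7: x=0.011, v=0.100, θ=0.010, ω=-0.096
apply F[7]=-0.125 → step 8: x=0.013, v=0.098, θ=0.008, ω=-0.091
apply F[8]=-0.241 → step 9: x=0.015, v=0.094, θ=0.006, ω=-0.084
apply F[9]=-0.320 → step 10: x=0.016, v=0.090, θ=0.005, ω=-0.077
apply F[10]=-0.372 → step 11: x=0.018, v=0.085, θ=0.003, ω=-0.070
apply F[11]=-0.403 → step 12: x=0.020, v=0.079, θ=0.002, ω=-0.063
apply F[12]=-0.418 → step 13: x=0.021, v=0.074, θ=0.001, ω=-0.056
apply F[13]=-0.423 → step 14: x=0.023, v=0.069, θ=-0.000, ω=-0.049
apply F[14]=-0.420 → step 15: x=0.024, v=0.064, θ=-0.001, ω=-0.043
apply F[15]=-0.412 → step 16: x=0.025, v=0.059, θ=-0.002, ω=-0.038
apply F[16]=-0.399 → step 17: x=0.026, v=0.054, θ=-0.003, ω=-0.032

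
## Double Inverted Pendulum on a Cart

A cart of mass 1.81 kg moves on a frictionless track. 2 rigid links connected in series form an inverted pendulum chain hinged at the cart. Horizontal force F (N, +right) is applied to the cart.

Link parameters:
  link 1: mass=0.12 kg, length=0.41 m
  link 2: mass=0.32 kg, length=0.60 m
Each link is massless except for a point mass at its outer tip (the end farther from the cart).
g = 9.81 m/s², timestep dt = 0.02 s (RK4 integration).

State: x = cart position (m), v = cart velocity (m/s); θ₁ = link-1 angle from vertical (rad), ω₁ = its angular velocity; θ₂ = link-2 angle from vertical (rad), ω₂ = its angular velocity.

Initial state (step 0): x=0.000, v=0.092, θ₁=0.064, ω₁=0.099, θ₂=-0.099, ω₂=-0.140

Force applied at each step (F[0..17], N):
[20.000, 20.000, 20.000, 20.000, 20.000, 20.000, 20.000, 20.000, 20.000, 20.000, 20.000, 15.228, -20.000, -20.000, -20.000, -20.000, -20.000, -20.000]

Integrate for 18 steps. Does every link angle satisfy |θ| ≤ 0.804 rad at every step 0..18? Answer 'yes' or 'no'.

apply F[0]=+20.000 → step 1: x=0.004, v=0.310, θ₁=0.063, ω₁=-0.195, θ₂=-0.104, ω₂=-0.336
apply F[1]=+20.000 → step 2: x=0.012, v=0.528, θ₁=0.056, ω₁=-0.493, θ₂=-0.112, ω₂=-0.532
apply F[2]=+20.000 → step 3: x=0.025, v=0.747, θ₁=0.043, ω₁=-0.803, θ₂=-0.125, ω₂=-0.723
apply F[3]=+20.000 → step 4: x=0.042, v=0.966, θ₁=0.024, ω₁=-1.135, θ₂=-0.141, ω₂=-0.903
apply F[4]=+20.000 → step 5: x=0.064, v=1.187, θ₁=-0.002, ω₁=-1.500, θ₂=-0.161, ω₂=-1.065
apply F[5]=+20.000 → step 6: x=0.090, v=1.409, θ₁=-0.036, ω₁=-1.909, θ₂=-0.184, ω₂=-1.203
apply F[6]=+20.000 → step 7: x=0.120, v=1.631, θ₁=-0.079, ω₁=-2.371, θ₂=-0.209, ω₂=-1.310
apply F[7]=+20.000 → step 8: x=0.155, v=1.855, θ₁=-0.132, ω₁=-2.894, θ₂=-0.236, ω₂=-1.379
apply F[8]=+20.000 → step 9: x=0.194, v=2.078, θ₁=-0.195, ω₁=-3.479, θ₂=-0.264, ω₂=-1.410
apply F[9]=+20.000 → step 10: x=0.238, v=2.299, θ₁=-0.271, ω₁=-4.113, θ₂=-0.292, ω₂=-1.412
apply F[10]=+20.000 → step 11: x=0.286, v=2.515, θ₁=-0.360, ω₁=-4.757, θ₂=-0.320, ω₂=-1.417
apply F[11]=+15.228 → step 12: x=0.338, v=2.673, θ₁=-0.460, ω₁=-5.245, θ₂=-0.349, ω₂=-1.467
apply F[12]=-20.000 → step 13: x=0.389, v=2.457, θ₁=-0.563, ω₁=-5.051, θ₂=-0.378, ω₂=-1.431
apply F[13]=-20.000 → step 14: x=0.436, v=2.244, θ₁=-0.663, ω₁=-4.968, θ₂=-0.406, ω₂=-1.357
apply F[14]=-20.000 → step 15: x=0.479, v=2.032, θ₁=-0.762, ω₁=-4.982, θ₂=-0.432, ω₂=-1.256
apply F[15]=-20.000 → step 16: x=0.518, v=1.820, θ₁=-0.863, ω₁=-5.076, θ₂=-0.456, ω₂=-1.142
apply F[16]=-20.000 → step 17: x=0.552, v=1.607, θ₁=-0.966, ω₁=-5.231, θ₂=-0.478, ω₂=-1.034
apply F[17]=-20.000 → step 18: x=0.582, v=1.392, θ₁=-1.072, ω₁=-5.430, θ₂=-0.498, ω₂=-0.949
Max |angle| over trajectory = 1.072 rad; bound = 0.804 → exceeded.

Answer: no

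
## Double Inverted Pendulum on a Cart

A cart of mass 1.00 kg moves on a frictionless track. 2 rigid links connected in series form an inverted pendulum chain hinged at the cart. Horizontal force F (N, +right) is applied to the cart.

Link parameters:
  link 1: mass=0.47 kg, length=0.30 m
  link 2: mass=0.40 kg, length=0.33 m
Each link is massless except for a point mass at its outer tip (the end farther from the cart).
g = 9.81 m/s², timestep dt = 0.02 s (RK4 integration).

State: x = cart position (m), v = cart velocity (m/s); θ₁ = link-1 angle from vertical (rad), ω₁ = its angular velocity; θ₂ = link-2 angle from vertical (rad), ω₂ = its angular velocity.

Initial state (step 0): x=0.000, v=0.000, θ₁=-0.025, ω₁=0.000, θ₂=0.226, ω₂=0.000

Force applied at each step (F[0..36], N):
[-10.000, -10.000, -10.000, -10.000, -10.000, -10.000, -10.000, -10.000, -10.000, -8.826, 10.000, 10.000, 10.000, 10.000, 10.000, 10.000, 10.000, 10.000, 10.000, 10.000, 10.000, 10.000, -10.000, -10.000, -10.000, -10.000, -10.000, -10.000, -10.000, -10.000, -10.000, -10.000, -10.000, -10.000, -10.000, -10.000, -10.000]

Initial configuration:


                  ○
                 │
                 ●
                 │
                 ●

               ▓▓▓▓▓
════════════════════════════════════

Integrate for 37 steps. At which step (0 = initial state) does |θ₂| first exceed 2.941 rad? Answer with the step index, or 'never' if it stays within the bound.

apply F[0]=-10.000 → step 1: x=-0.002, v=-0.196, θ₁=-0.020, ω₁=0.509, θ₂=0.229, ω₂=0.264
apply F[1]=-10.000 → step 2: x=-0.008, v=-0.394, θ₁=-0.005, ω₁=1.037, θ₂=0.236, ω₂=0.517
apply F[2]=-10.000 → step 3: x=-0.018, v=-0.595, θ₁=0.022, ω₁=1.601, θ₂=0.249, ω₂=0.745
apply F[3]=-10.000 → step 4: x=-0.032, v=-0.801, θ₁=0.060, ω₁=2.218, θ₂=0.266, ω₂=0.936
apply F[4]=-10.000 → step 5: x=-0.050, v=-1.010, θ₁=0.111, ω₁=2.901, θ₂=0.286, ω₂=1.076
apply F[5]=-10.000 → step 6: x=-0.072, v=-1.221, θ₁=0.176, ω₁=3.652, θ₂=0.309, ω₂=1.159
apply F[6]=-10.000 → step 7: x=-0.099, v=-1.429, θ₁=0.257, ω₁=4.456, θ₂=0.332, ω₂=1.186
apply F[7]=-10.000 → step 8: x=-0.129, v=-1.624, θ₁=0.355, ω₁=5.273, θ₂=0.356, ω₂=1.184
apply F[8]=-10.000 → step 9: x=-0.163, v=-1.794, θ₁=0.468, ω₁=6.042, θ₂=0.380, ω₂=1.207
apply F[9]=-8.826 → step 10: x=-0.201, v=-1.911, θ₁=0.595, ω₁=6.654, θ₂=0.405, ω₂=1.314
apply F[10]=+10.000 → step 11: x=-0.237, v=-1.716, θ₁=0.727, ω₁=6.543, θ₂=0.431, ω₂=1.301
apply F[11]=+10.000 → step 12: x=-0.269, v=-1.523, θ₁=0.858, ω₁=6.563, θ₂=0.457, ω₂=1.279
apply F[12]=+10.000 → step 13: x=-0.298, v=-1.327, θ₁=0.990, ω₁=6.691, θ₂=0.482, ω₂=1.264
apply F[13]=+10.000 → step 14: x=-0.322, v=-1.123, θ₁=1.126, ω₁=6.911, θ₂=0.508, ω₂=1.281
apply F[14]=+10.000 → step 15: x=-0.343, v=-0.906, θ₁=1.267, ω₁=7.214, θ₂=0.534, ω₂=1.357
apply F[15]=+10.000 → step 16: x=-0.358, v=-0.671, θ₁=1.415, ω₁=7.599, θ₂=0.562, ω₂=1.523
apply F[16]=+10.000 → step 17: x=-0.369, v=-0.414, θ₁=1.572, ω₁=8.072, θ₂=0.596, ω₂=1.817
apply F[17]=+10.000 → step 18: x=-0.375, v=-0.130, θ₁=1.739, ω₁=8.647, θ₂=0.636, ω₂=2.287
apply F[18]=+10.000 → step 19: x=-0.374, v=0.186, θ₁=1.918, ω₁=9.343, θ₂=0.689, ω₂=2.999
apply F[19]=+10.000 → step 20: x=-0.367, v=0.538, θ₁=2.113, ω₁=10.174, θ₂=0.758, ω₂=4.047
apply F[20]=+10.000 → step 21: x=-0.352, v=0.927, θ₁=2.326, ω₁=11.131, θ₂=0.854, ω₂=5.560
apply F[21]=+10.000 → step 22: x=-0.330, v=1.338, θ₁=2.559, ω₁=12.111, θ₂=0.985, ω₂=7.689
apply F[22]=-10.000 → step 23: x=-0.303, v=1.350, θ₁=2.798, ω₁=11.623, θ₂=1.170, ω₂=10.761
apply F[23]=-10.000 → step 24: x=-0.277, v=1.250, θ₁=3.016, ω₁=10.014, θ₂=1.413, ω₂=13.505
apply F[24]=-10.000 → step 25: x=-0.253, v=1.062, θ₁=3.190, ω₁=7.242, θ₂=1.705, ω₂=15.549
apply F[25]=-10.000 → step 26: x=-0.234, v=0.835, θ₁=3.300, ω₁=3.632, θ₂=2.032, ω₂=17.089
apply F[26]=-10.000 → step 27: x=-0.220, v=0.579, θ₁=3.331, ω₁=-0.633, θ₂=2.390, ω₂=18.881
apply F[27]=-10.000 → step 28: x=-0.212, v=0.259, θ₁=3.269, ω₁=-5.621, θ₂=2.795, ω₂=21.874
apply F[28]=-10.000 → step 29: x=-0.210, v=-0.033, θ₁=3.120, ω₁=-8.341, θ₂=3.259, ω₂=23.580
apply F[29]=-10.000 → step 30: x=-0.211, v=-0.112, θ₁=2.982, ω₁=-4.999, θ₂=3.699, ω₂=20.142
apply F[30]=-10.000 → step 31: x=-0.214, v=-0.213, θ₁=2.918, ω₁=-1.585, θ₂=4.073, ω₂=17.537
apply F[31]=-10.000 → step 32: x=-0.220, v=-0.365, θ₁=2.913, ω₁=1.001, θ₂=4.409, ω₂=16.224
apply F[32]=-10.000 → step 33: x=-0.229, v=-0.544, θ₁=2.954, ω₁=3.072, θ₂=4.726, ω₂=15.596
apply F[33]=-10.000 → step 34: x=-0.242, v=-0.737, θ₁=3.033, ω₁=4.777, θ₂=5.035, ω₂=15.319
apply F[34]=-10.000 → step 35: x=-0.259, v=-0.936, θ₁=3.143, ω₁=6.157, θ₂=5.340, ω₂=15.224
apply F[35]=-10.000 → step 36: x=-0.279, v=-1.136, θ₁=3.278, ω₁=7.227, θ₂=5.645, ω₂=15.241
apply F[36]=-10.000 → step 37: x=-0.304, v=-1.330, θ₁=3.430, ω₁=8.017, θ₂=5.950, ω₂=15.350
|θ₂| = 3.259 > 2.941 first at step 29.

Answer: 29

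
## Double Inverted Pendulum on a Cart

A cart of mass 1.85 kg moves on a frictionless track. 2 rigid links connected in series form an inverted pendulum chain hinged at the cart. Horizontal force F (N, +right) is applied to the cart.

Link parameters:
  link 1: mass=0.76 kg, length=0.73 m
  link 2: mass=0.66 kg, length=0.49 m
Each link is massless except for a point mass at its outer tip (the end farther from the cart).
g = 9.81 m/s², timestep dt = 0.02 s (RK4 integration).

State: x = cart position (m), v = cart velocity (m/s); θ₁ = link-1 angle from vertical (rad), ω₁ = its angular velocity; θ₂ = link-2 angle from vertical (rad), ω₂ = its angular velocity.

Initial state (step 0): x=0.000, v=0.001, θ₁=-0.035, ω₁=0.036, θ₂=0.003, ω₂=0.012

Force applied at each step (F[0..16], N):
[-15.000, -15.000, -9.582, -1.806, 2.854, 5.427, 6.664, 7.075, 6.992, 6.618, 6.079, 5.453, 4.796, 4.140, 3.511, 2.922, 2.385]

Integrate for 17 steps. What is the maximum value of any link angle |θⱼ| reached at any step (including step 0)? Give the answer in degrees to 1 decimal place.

Answer: 2.4°

Derivation:
apply F[0]=-15.000 → step 1: x=-0.002, v=-0.156, θ₁=-0.032, ω₁=0.233, θ₂=0.004, ω₂=0.040
apply F[1]=-15.000 → step 2: x=-0.006, v=-0.314, θ₁=-0.026, ω₁=0.433, θ₂=0.005, ω₂=0.066
apply F[2]=-9.582 → step 3: x=-0.014, v=-0.414, θ₁=-0.016, ω₁=0.559, θ₂=0.006, ω₂=0.085
apply F[3]=-1.806 → step 4: x=-0.022, v=-0.432, θ₁=-0.004, ω₁=0.577, θ₂=0.008, ω₂=0.098
apply F[4]=+2.854 → step 5: x=-0.030, v=-0.401, θ₁=0.007, ω₁=0.533, θ₂=0.010, ω₂=0.103
apply F[5]=+5.427 → step 6: x=-0.038, v=-0.345, θ₁=0.017, ω₁=0.459, θ₂=0.012, ω₂=0.103
apply F[6]=+6.664 → step 7: x=-0.044, v=-0.276, θ₁=0.025, ω₁=0.372, θ₂=0.014, ω₂=0.097
apply F[7]=+7.075 → step 8: x=-0.049, v=-0.203, θ₁=0.031, ω₁=0.284, θ₂=0.016, ω₂=0.087
apply F[8]=+6.992 → step 9: x=-0.052, v=-0.133, θ₁=0.036, ω₁=0.200, θ₂=0.018, ω₂=0.074
apply F[9]=+6.618 → step 10: x=-0.054, v=-0.067, θ₁=0.040, ω₁=0.125, θ₂=0.019, ω₂=0.059
apply F[10]=+6.079 → step 11: x=-0.055, v=-0.008, θ₁=0.041, ω₁=0.060, θ₂=0.020, ω₂=0.043
apply F[11]=+5.453 → step 12: x=-0.054, v=0.045, θ₁=0.042, ω₁=0.004, θ₂=0.021, ω₂=0.027
apply F[12]=+4.796 → step 13: x=-0.053, v=0.090, θ₁=0.042, ω₁=-0.042, θ₂=0.021, ω₂=0.011
apply F[13]=+4.140 → step 14: x=-0.051, v=0.129, θ₁=0.040, ω₁=-0.079, θ₂=0.021, ω₂=-0.004
apply F[14]=+3.511 → step 15: x=-0.048, v=0.161, θ₁=0.039, ω₁=-0.108, θ₂=0.021, ω₂=-0.018
apply F[15]=+2.922 → step 16: x=-0.045, v=0.187, θ₁=0.036, ω₁=-0.129, θ₂=0.020, ω₂=-0.031
apply F[16]=+2.385 → step 17: x=-0.041, v=0.207, θ₁=0.033, ω₁=-0.145, θ₂=0.020, ω₂=-0.042
Max |angle| over trajectory = 0.042 rad = 2.4°.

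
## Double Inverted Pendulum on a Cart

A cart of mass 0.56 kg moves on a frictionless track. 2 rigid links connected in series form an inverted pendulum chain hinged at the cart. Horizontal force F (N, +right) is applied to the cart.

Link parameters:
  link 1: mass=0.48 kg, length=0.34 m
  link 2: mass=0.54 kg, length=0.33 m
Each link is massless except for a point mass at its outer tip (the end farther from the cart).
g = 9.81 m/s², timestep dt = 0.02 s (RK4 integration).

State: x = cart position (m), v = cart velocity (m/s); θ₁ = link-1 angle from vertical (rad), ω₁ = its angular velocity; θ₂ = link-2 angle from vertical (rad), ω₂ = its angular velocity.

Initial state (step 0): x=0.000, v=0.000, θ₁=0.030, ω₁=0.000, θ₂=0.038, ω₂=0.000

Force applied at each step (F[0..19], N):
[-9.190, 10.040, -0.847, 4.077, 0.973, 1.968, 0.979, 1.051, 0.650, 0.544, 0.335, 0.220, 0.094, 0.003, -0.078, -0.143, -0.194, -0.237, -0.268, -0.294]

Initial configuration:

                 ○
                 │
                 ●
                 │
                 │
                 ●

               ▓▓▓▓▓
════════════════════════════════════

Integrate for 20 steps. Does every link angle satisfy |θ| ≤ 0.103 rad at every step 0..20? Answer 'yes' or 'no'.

Answer: yes

Derivation:
apply F[0]=-9.190 → step 1: x=-0.003, v=-0.339, θ₁=0.040, ω₁=1.014, θ₂=0.038, ω₂=0.006
apply F[1]=+10.040 → step 2: x=-0.007, v=0.001, θ₁=0.051, ω₁=0.046, θ₂=0.038, ω₂=-0.007
apply F[2]=-0.847 → step 3: x=-0.007, v=-0.047, θ₁=0.053, ω₁=0.227, θ₂=0.038, ω₂=-0.024
apply F[3]=+4.077 → step 4: x=-0.007, v=0.078, θ₁=0.055, ω₁=-0.098, θ₂=0.037, ω₂=-0.046
apply F[4]=+0.973 → step 5: x=-0.005, v=0.094, θ₁=0.053, ω₁=-0.102, θ₂=0.036, ω₂=-0.068
apply F[5]=+1.968 → step 6: x=-0.003, v=0.146, θ₁=0.050, ω₁=-0.214, θ₂=0.034, ω₂=-0.088
apply F[6]=+0.979 → step 7: x=0.000, v=0.164, θ₁=0.045, ω₁=-0.231, θ₂=0.032, ω₂=-0.106
apply F[7]=+1.051 → step 8: x=0.004, v=0.186, θ₁=0.040, ω₁=-0.264, θ₂=0.030, ω₂=-0.120
apply F[8]=+0.650 → step 9: x=0.008, v=0.196, θ₁=0.035, ω₁=-0.266, θ₂=0.028, ω₂=-0.131
apply F[9]=+0.544 → step 10: x=0.012, v=0.204, θ₁=0.030, ω₁=-0.267, θ₂=0.025, ω₂=-0.138
apply F[10]=+0.335 → step 11: x=0.016, v=0.206, θ₁=0.024, ω₁=-0.256, θ₂=0.022, ω₂=-0.142
apply F[11]=+0.220 → step 12: x=0.020, v=0.206, θ₁=0.019, ω₁=-0.243, θ₂=0.019, ω₂=-0.144
apply F[12]=+0.094 → step 13: x=0.024, v=0.203, θ₁=0.015, ω₁=-0.225, θ₂=0.016, ω₂=-0.143
apply F[13]=+0.003 → step 14: x=0.028, v=0.199, θ₁=0.010, ω₁=-0.207, θ₂=0.014, ω₂=-0.139
apply F[14]=-0.078 → step 15: x=0.032, v=0.193, θ₁=0.006, ω₁=-0.188, θ₂=0.011, ω₂=-0.135
apply F[15]=-0.143 → step 16: x=0.036, v=0.187, θ₁=0.003, ω₁=-0.168, θ₂=0.008, ω₂=-0.128
apply F[16]=-0.194 → step 17: x=0.039, v=0.179, θ₁=-0.000, ω₁=-0.149, θ₂=0.006, ω₂=-0.121
apply F[17]=-0.237 → step 18: x=0.043, v=0.171, θ₁=-0.003, ω₁=-0.131, θ₂=0.003, ω₂=-0.113
apply F[18]=-0.268 → step 19: x=0.046, v=0.163, θ₁=-0.005, ω₁=-0.114, θ₂=0.001, ω₂=-0.105
apply F[19]=-0.294 → step 20: x=0.049, v=0.155, θ₁=-0.008, ω₁=-0.098, θ₂=-0.001, ω₂=-0.097
Max |angle| over trajectory = 0.055 rad; bound = 0.103 → within bound.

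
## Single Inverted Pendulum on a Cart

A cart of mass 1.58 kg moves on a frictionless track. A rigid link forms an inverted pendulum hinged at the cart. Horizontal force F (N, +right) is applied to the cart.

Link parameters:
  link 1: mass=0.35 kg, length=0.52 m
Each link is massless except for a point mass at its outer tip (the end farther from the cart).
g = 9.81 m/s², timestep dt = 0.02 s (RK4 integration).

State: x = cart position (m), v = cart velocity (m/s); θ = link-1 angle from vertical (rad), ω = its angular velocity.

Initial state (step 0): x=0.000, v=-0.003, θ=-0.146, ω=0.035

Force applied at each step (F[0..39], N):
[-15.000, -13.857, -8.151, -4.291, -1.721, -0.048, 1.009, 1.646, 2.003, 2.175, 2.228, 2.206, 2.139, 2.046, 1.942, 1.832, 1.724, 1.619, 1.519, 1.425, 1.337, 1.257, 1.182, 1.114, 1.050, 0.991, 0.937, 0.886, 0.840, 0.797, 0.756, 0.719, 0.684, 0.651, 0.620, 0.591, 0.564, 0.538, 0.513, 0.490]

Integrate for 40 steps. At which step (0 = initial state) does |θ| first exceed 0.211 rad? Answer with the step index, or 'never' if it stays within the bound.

apply F[0]=-15.000 → step 1: x=-0.002, v=-0.186, θ=-0.142, ω=0.329
apply F[1]=-13.857 → step 2: x=-0.007, v=-0.355, θ=-0.133, ω=0.598
apply F[2]=-8.151 → step 3: x=-0.015, v=-0.452, θ=-0.120, ω=0.737
apply F[3]=-4.291 → step 4: x=-0.025, v=-0.502, θ=-0.105, ω=0.789
apply F[4]=-1.721 → step 5: x=-0.035, v=-0.519, θ=-0.089, ω=0.786
apply F[5]=-0.048 → step 6: x=-0.045, v=-0.517, θ=-0.073, ω=0.750
apply F[6]=+1.009 → step 7: x=-0.056, v=-0.501, θ=-0.059, ω=0.696
apply F[7]=+1.646 → step 8: x=-0.065, v=-0.478, θ=-0.046, ω=0.632
apply F[8]=+2.003 → step 9: x=-0.075, v=-0.451, θ=-0.034, ω=0.565
apply F[9]=+2.175 → step 10: x=-0.083, v=-0.422, θ=-0.023, ω=0.499
apply F[10]=+2.228 → step 11: x=-0.092, v=-0.393, θ=-0.014, ω=0.436
apply F[11]=+2.206 → step 12: x=-0.099, v=-0.365, θ=-0.006, ω=0.378
apply F[12]=+2.139 → step 13: x=-0.106, v=-0.338, θ=0.001, ω=0.325
apply F[13]=+2.046 → step 14: x=-0.113, v=-0.312, θ=0.007, ω=0.277
apply F[14]=+1.942 → step 15: x=-0.119, v=-0.288, θ=0.013, ω=0.235
apply F[15]=+1.832 → step 16: x=-0.124, v=-0.265, θ=0.017, ω=0.197
apply F[16]=+1.724 → step 17: x=-0.129, v=-0.244, θ=0.020, ω=0.164
apply F[17]=+1.619 → step 18: x=-0.134, v=-0.225, θ=0.023, ω=0.134
apply F[18]=+1.519 → step 19: x=-0.138, v=-0.207, θ=0.026, ω=0.109
apply F[19]=+1.425 → step 20: x=-0.142, v=-0.190, θ=0.028, ω=0.086
apply F[20]=+1.337 → step 21: x=-0.146, v=-0.174, θ=0.029, ω=0.067
apply F[21]=+1.257 → step 22: x=-0.149, v=-0.160, θ=0.030, ω=0.050
apply F[22]=+1.182 → step 23: x=-0.152, v=-0.146, θ=0.031, ω=0.036
apply F[23]=+1.114 → step 24: x=-0.155, v=-0.133, θ=0.032, ω=0.023
apply F[24]=+1.050 → step 25: x=-0.158, v=-0.121, θ=0.032, ω=0.012
apply F[25]=+0.991 → step 26: x=-0.160, v=-0.110, θ=0.032, ω=0.003
apply F[26]=+0.937 → step 27: x=-0.162, v=-0.100, θ=0.032, ω=-0.005
apply F[27]=+0.886 → step 28: x=-0.164, v=-0.090, θ=0.032, ω=-0.011
apply F[28]=+0.840 → step 29: x=-0.166, v=-0.081, θ=0.032, ω=-0.017
apply F[29]=+0.797 → step 30: x=-0.167, v=-0.072, θ=0.032, ω=-0.022
apply F[30]=+0.756 → step 31: x=-0.169, v=-0.064, θ=0.031, ω=-0.025
apply F[31]=+0.719 → step 32: x=-0.170, v=-0.056, θ=0.031, ω=-0.029
apply F[32]=+0.684 → step 33: x=-0.171, v=-0.049, θ=0.030, ω=-0.031
apply F[33]=+0.651 → step 34: x=-0.172, v=-0.042, θ=0.029, ω=-0.034
apply F[34]=+0.620 → step 35: x=-0.172, v=-0.035, θ=0.029, ω=-0.035
apply F[35]=+0.591 → step 36: x=-0.173, v=-0.029, θ=0.028, ω=-0.037
apply F[36]=+0.564 → step 37: x=-0.174, v=-0.023, θ=0.027, ω=-0.038
apply F[37]=+0.538 → step 38: x=-0.174, v=-0.017, θ=0.026, ω=-0.038
apply F[38]=+0.513 → step 39: x=-0.174, v=-0.012, θ=0.026, ω=-0.039
apply F[39]=+0.490 → step 40: x=-0.175, v=-0.007, θ=0.025, ω=-0.039
max |θ| = 0.146 ≤ 0.211 over all 41 states.

Answer: never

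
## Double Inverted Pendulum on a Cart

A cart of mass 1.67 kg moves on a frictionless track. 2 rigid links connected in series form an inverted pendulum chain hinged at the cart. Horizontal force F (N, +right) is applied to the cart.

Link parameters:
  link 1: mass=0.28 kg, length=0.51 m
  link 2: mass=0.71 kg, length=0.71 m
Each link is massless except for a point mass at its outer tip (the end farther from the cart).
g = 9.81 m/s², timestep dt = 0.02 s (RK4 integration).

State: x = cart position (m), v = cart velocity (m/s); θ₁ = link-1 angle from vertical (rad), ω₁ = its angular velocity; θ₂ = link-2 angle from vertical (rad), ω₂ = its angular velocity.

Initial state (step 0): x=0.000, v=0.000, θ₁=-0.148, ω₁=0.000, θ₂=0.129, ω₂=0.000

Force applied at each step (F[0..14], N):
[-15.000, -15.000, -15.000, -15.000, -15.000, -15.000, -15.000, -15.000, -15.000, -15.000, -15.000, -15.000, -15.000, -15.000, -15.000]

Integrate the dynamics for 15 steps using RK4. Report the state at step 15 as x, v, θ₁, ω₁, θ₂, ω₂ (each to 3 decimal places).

apply F[0]=-15.000 → step 1: x=-0.002, v=-0.164, θ₁=-0.148, ω₁=0.021, θ₂=0.131, ω₂=0.250
apply F[1]=-15.000 → step 2: x=-0.007, v=-0.328, θ₁=-0.147, ω₁=0.042, θ₂=0.139, ω₂=0.501
apply F[2]=-15.000 → step 3: x=-0.015, v=-0.492, θ₁=-0.146, ω₁=0.064, θ₂=0.152, ω₂=0.755
apply F[3]=-15.000 → step 4: x=-0.026, v=-0.657, θ₁=-0.145, ω₁=0.089, θ₂=0.169, ω₂=1.011
apply F[4]=-15.000 → step 5: x=-0.041, v=-0.823, θ₁=-0.142, ω₁=0.120, θ₂=0.192, ω₂=1.269
apply F[5]=-15.000 → step 6: x=-0.059, v=-0.989, θ₁=-0.140, ω₁=0.159, θ₂=0.220, ω₂=1.529
apply F[6]=-15.000 → step 7: x=-0.081, v=-1.157, θ₁=-0.136, ω₁=0.211, θ₂=0.253, ω₂=1.789
apply F[7]=-15.000 → step 8: x=-0.105, v=-1.327, θ₁=-0.131, ω₁=0.283, θ₂=0.292, ω₂=2.045
apply F[8]=-15.000 → step 9: x=-0.134, v=-1.497, θ₁=-0.125, ω₁=0.380, θ₂=0.335, ω₂=2.295
apply F[9]=-15.000 → step 10: x=-0.165, v=-1.670, θ₁=-0.116, ω₁=0.511, θ₂=0.383, ω₂=2.535
apply F[10]=-15.000 → step 11: x=-0.200, v=-1.843, θ₁=-0.104, ω₁=0.681, θ₂=0.436, ω₂=2.760
apply F[11]=-15.000 → step 12: x=-0.239, v=-2.018, θ₁=-0.088, ω₁=0.897, θ₂=0.494, ω₂=2.968
apply F[12]=-15.000 → step 13: x=-0.281, v=-2.195, θ₁=-0.068, ω₁=1.165, θ₂=0.555, ω₂=3.155
apply F[13]=-15.000 → step 14: x=-0.327, v=-2.373, θ₁=-0.041, ω₁=1.490, θ₂=0.620, ω₂=3.315
apply F[14]=-15.000 → step 15: x=-0.376, v=-2.552, θ₁=-0.008, ω₁=1.876, θ₂=0.687, ω₂=3.441

Answer: x=-0.376, v=-2.552, θ₁=-0.008, ω₁=1.876, θ₂=0.687, ω₂=3.441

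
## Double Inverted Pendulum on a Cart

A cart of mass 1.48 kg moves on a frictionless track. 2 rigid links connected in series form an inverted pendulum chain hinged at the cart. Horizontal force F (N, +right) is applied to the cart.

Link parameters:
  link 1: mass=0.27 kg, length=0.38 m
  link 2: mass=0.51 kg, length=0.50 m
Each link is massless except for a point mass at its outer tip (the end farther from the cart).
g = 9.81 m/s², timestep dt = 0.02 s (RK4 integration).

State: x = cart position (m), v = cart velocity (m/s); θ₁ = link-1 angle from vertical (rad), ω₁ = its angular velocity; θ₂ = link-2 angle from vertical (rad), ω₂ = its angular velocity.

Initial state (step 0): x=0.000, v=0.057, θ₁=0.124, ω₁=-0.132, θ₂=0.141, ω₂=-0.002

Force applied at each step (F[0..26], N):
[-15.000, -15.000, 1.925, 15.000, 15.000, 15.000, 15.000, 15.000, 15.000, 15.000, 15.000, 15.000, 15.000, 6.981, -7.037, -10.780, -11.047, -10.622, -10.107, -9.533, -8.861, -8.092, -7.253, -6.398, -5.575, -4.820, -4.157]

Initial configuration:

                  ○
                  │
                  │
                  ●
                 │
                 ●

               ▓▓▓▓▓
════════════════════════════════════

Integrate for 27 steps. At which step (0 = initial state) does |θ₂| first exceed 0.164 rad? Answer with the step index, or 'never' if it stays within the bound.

apply F[0]=-15.000 → step 1: x=-0.001, v=-0.157, θ₁=0.127, ω₁=0.477, θ₂=0.141, ω₂=0.014
apply F[1]=-15.000 → step 2: x=-0.006, v=-0.371, θ₁=0.143, ω₁=1.098, θ₂=0.141, ω₂=0.020
apply F[2]=+1.925 → step 3: x=-0.014, v=-0.360, θ₁=0.166, ω₁=1.161, θ₂=0.142, ω₂=0.007
apply F[3]=+15.000 → step 4: x=-0.019, v=-0.177, θ₁=0.185, ω₁=0.815, θ₂=0.142, ω₂=-0.036
apply F[4]=+15.000 → step 5: x=-0.021, v=0.003, θ₁=0.199, ω₁=0.505, θ₂=0.140, ω₂=-0.102
apply F[5]=+15.000 → step 6: x=-0.019, v=0.182, θ₁=0.206, ω₁=0.219, θ₂=0.137, ω₂=-0.185
apply F[6]=+15.000 → step 7: x=-0.013, v=0.360, θ₁=0.207, ω₁=-0.053, θ₂=0.133, ω₂=-0.279
apply F[7]=+15.000 → step 8: x=-0.004, v=0.539, θ₁=0.204, ω₁=-0.323, θ₂=0.126, ω₂=-0.378
apply F[8]=+15.000 → step 9: x=0.008, v=0.718, θ₁=0.194, ω₁=-0.598, θ₂=0.118, ω₂=-0.478
apply F[9]=+15.000 → step 10: x=0.024, v=0.899, θ₁=0.180, ω₁=-0.890, θ₂=0.107, ω₂=-0.572
apply F[10]=+15.000 → step 11: x=0.044, v=1.083, θ₁=0.159, ω₁=-1.208, θ₂=0.095, ω₂=-0.656
apply F[11]=+15.000 → step 12: x=0.068, v=1.270, θ₁=0.131, ω₁=-1.564, θ₂=0.081, ω₂=-0.723
apply F[12]=+15.000 → step 13: x=0.095, v=1.462, θ₁=0.096, ω₁=-1.968, θ₂=0.066, ω₂=-0.767
apply F[13]=+6.981 → step 14: x=0.125, v=1.550, θ₁=0.055, ω₁=-2.145, θ₂=0.050, ω₂=-0.784
apply F[14]=-7.037 → step 15: x=0.155, v=1.452, θ₁=0.015, ω₁=-1.876, θ₂=0.035, ω₂=-0.776
apply F[15]=-10.780 → step 16: x=0.183, v=1.306, θ₁=-0.019, ω₁=-1.520, θ₂=0.020, ω₂=-0.746
apply F[16]=-11.047 → step 17: x=0.207, v=1.160, θ₁=-0.046, ω₁=-1.194, θ₂=0.005, ω₂=-0.698
apply F[17]=-10.622 → step 18: x=0.229, v=1.022, θ₁=-0.067, ω₁=-0.914, θ₂=-0.008, ω₂=-0.637
apply F[18]=-10.107 → step 19: x=0.248, v=0.894, θ₁=-0.083, ω₁=-0.675, θ₂=-0.020, ω₂=-0.567
apply F[19]=-9.533 → step 20: x=0.265, v=0.774, θ₁=-0.095, ω₁=-0.471, θ₂=-0.031, ω₂=-0.494
apply F[20]=-8.861 → step 21: x=0.279, v=0.665, θ₁=-0.102, ω₁=-0.299, θ₂=-0.040, ω₂=-0.420
apply F[21]=-8.092 → step 22: x=0.292, v=0.567, θ₁=-0.107, ω₁=-0.157, θ₂=-0.048, ω₂=-0.349
apply F[22]=-7.253 → step 23: x=0.302, v=0.480, θ₁=-0.109, ω₁=-0.044, θ₂=-0.054, ω₂=-0.282
apply F[23]=-6.398 → step 24: x=0.311, v=0.405, θ₁=-0.109, ω₁=0.044, θ₂=-0.059, ω₂=-0.221
apply F[24]=-5.575 → step 25: x=0.319, v=0.342, θ₁=-0.107, ω₁=0.108, θ₂=-0.063, ω₂=-0.166
apply F[25]=-4.820 → step 26: x=0.325, v=0.288, θ₁=-0.105, ω₁=0.153, θ₂=-0.066, ω₂=-0.118
apply F[26]=-4.157 → step 27: x=0.330, v=0.242, θ₁=-0.102, ω₁=0.183, θ₂=-0.068, ω₂=-0.076
max |θ₂| = 0.142 ≤ 0.164 over all 28 states.

Answer: never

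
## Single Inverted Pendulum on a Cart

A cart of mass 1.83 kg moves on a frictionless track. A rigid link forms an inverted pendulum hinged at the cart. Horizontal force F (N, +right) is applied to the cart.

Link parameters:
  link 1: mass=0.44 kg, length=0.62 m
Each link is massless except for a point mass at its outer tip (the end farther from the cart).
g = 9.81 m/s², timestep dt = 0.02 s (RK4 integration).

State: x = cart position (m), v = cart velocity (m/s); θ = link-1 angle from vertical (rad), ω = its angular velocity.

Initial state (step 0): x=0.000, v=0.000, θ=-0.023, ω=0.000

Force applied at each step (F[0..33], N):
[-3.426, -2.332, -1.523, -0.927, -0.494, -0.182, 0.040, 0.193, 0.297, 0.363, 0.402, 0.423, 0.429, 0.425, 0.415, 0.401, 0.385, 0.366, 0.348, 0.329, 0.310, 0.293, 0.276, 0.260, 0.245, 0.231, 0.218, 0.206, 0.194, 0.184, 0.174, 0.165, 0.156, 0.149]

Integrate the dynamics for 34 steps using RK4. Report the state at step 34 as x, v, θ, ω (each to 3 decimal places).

Answer: x=-0.032, v=-0.008, θ=0.005, ω=-0.005

Derivation:
apply F[0]=-3.426 → step 1: x=-0.000, v=-0.036, θ=-0.022, ω=0.051
apply F[1]=-2.332 → step 2: x=-0.001, v=-0.061, θ=-0.021, ω=0.084
apply F[2]=-1.523 → step 3: x=-0.003, v=-0.077, θ=-0.019, ω=0.103
apply F[3]=-0.927 → step 4: x=-0.004, v=-0.086, θ=-0.017, ω=0.112
apply F[4]=-0.494 → step 5: x=-0.006, v=-0.090, θ=-0.015, ω=0.114
apply F[5]=-0.182 → step 6: x=-0.008, v=-0.092, θ=-0.013, ω=0.112
apply F[6]=+0.040 → step 7: x=-0.010, v=-0.091, θ=-0.010, ω=0.107
apply F[7]=+0.193 → step 8: x=-0.012, v=-0.088, θ=-0.008, ω=0.100
apply F[8]=+0.297 → step 9: x=-0.013, v=-0.085, θ=-0.006, ω=0.092
apply F[9]=+0.363 → step 10: x=-0.015, v=-0.080, θ=-0.005, ω=0.083
apply F[10]=+0.402 → step 11: x=-0.016, v=-0.076, θ=-0.003, ω=0.075
apply F[11]=+0.423 → step 12: x=-0.018, v=-0.071, θ=-0.002, ω=0.066
apply F[12]=+0.429 → step 13: x=-0.019, v=-0.066, θ=-0.000, ω=0.058
apply F[13]=+0.425 → step 14: x=-0.021, v=-0.062, θ=0.001, ω=0.051
apply F[14]=+0.415 → step 15: x=-0.022, v=-0.057, θ=0.002, ω=0.044
apply F[15]=+0.401 → step 16: x=-0.023, v=-0.053, θ=0.002, ω=0.038
apply F[16]=+0.385 → step 17: x=-0.024, v=-0.049, θ=0.003, ω=0.032
apply F[17]=+0.366 → step 18: x=-0.025, v=-0.045, θ=0.004, ω=0.027
apply F[18]=+0.348 → step 19: x=-0.026, v=-0.041, θ=0.004, ω=0.022
apply F[19]=+0.329 → step 20: x=-0.027, v=-0.038, θ=0.005, ω=0.018
apply F[20]=+0.310 → step 21: x=-0.027, v=-0.035, θ=0.005, ω=0.015
apply F[21]=+0.293 → step 22: x=-0.028, v=-0.032, θ=0.005, ω=0.012
apply F[22]=+0.276 → step 23: x=-0.029, v=-0.029, θ=0.005, ω=0.009
apply F[23]=+0.260 → step 24: x=-0.029, v=-0.027, θ=0.006, ω=0.006
apply F[24]=+0.245 → step 25: x=-0.030, v=-0.024, θ=0.006, ω=0.004
apply F[25]=+0.231 → step 26: x=-0.030, v=-0.022, θ=0.006, ω=0.002
apply F[26]=+0.218 → step 27: x=-0.030, v=-0.020, θ=0.006, ω=0.001
apply F[27]=+0.206 → step 28: x=-0.031, v=-0.018, θ=0.006, ω=-0.001
apply F[28]=+0.194 → step 29: x=-0.031, v=-0.016, θ=0.006, ω=-0.002
apply F[29]=+0.184 → step 30: x=-0.031, v=-0.014, θ=0.006, ω=-0.003
apply F[30]=+0.174 → step 31: x=-0.032, v=-0.013, θ=0.006, ω=-0.004
apply F[31]=+0.165 → step 32: x=-0.032, v=-0.011, θ=0.006, ω=-0.004
apply F[32]=+0.156 → step 33: x=-0.032, v=-0.010, θ=0.005, ω=-0.005
apply F[33]=+0.149 → step 34: x=-0.032, v=-0.008, θ=0.005, ω=-0.005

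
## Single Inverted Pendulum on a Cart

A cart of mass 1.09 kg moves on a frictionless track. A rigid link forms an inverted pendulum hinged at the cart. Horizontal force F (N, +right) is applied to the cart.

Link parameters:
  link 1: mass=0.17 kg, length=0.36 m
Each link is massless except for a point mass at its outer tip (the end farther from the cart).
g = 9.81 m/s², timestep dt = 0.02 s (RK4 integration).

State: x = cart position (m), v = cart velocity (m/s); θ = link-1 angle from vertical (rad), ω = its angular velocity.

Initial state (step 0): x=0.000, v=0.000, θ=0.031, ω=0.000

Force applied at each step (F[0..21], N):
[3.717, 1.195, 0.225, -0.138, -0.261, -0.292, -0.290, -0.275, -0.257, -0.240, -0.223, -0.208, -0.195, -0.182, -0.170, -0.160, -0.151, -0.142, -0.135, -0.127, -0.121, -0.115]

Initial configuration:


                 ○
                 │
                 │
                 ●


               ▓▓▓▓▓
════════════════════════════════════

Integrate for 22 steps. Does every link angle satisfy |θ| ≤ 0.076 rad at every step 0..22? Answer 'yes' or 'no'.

apply F[0]=+3.717 → step 1: x=0.001, v=0.067, θ=0.029, ω=-0.170
apply F[1]=+1.195 → step 2: x=0.002, v=0.088, θ=0.025, ω=-0.214
apply F[2]=+0.225 → step 3: x=0.004, v=0.092, θ=0.021, ω=-0.211
apply F[3]=-0.138 → step 4: x=0.006, v=0.089, θ=0.017, ω=-0.191
apply F[4]=-0.261 → step 5: x=0.008, v=0.083, θ=0.014, ω=-0.168
apply F[5]=-0.292 → step 6: x=0.009, v=0.078, θ=0.010, ω=-0.146
apply F[6]=-0.290 → step 7: x=0.011, v=0.072, θ=0.008, ω=-0.125
apply F[7]=-0.275 → step 8: x=0.012, v=0.067, θ=0.005, ω=-0.107
apply F[8]=-0.257 → step 9: x=0.013, v=0.062, θ=0.003, ω=-0.091
apply F[9]=-0.240 → step 10: x=0.015, v=0.057, θ=0.002, ω=-0.078
apply F[10]=-0.223 → step 11: x=0.016, v=0.053, θ=0.000, ω=-0.066
apply F[11]=-0.208 → step 12: x=0.017, v=0.050, θ=-0.001, ω=-0.055
apply F[12]=-0.195 → step 13: x=0.018, v=0.046, θ=-0.002, ω=-0.046
apply F[13]=-0.182 → step 14: x=0.019, v=0.043, θ=-0.003, ω=-0.038
apply F[14]=-0.170 → step 15: x=0.019, v=0.040, θ=-0.003, ω=-0.032
apply F[15]=-0.160 → step 16: x=0.020, v=0.037, θ=-0.004, ω=-0.026
apply F[16]=-0.151 → step 17: x=0.021, v=0.034, θ=-0.004, ω=-0.021
apply F[17]=-0.142 → step 18: x=0.021, v=0.032, θ=-0.005, ω=-0.016
apply F[18]=-0.135 → step 19: x=0.022, v=0.029, θ=-0.005, ω=-0.013
apply F[19]=-0.127 → step 20: x=0.023, v=0.027, θ=-0.005, ω=-0.009
apply F[20]=-0.121 → step 21: x=0.023, v=0.025, θ=-0.005, ω=-0.007
apply F[21]=-0.115 → step 22: x=0.024, v=0.023, θ=-0.006, ω=-0.004
Max |angle| over trajectory = 0.031 rad; bound = 0.076 → within bound.

Answer: yes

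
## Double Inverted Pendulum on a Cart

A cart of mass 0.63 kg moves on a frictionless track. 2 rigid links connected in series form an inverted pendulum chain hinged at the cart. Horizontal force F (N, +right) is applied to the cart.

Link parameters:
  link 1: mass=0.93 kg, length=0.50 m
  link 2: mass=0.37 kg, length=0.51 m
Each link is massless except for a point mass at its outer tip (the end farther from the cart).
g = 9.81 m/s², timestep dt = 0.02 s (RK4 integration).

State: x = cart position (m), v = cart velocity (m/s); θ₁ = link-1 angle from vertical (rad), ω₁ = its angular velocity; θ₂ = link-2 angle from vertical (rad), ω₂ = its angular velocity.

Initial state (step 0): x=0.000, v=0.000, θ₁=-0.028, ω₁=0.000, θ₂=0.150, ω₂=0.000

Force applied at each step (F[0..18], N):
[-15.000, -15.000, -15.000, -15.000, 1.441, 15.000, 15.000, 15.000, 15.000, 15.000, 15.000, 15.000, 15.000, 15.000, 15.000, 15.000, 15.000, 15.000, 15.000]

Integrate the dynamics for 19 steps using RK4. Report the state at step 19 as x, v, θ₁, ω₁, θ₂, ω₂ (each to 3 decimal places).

Answer: x=-0.079, v=1.710, θ₁=0.599, ω₁=0.504, θ₂=-0.085, ω₂=-2.880

Derivation:
apply F[0]=-15.000 → step 1: x=-0.005, v=-0.466, θ₁=-0.019, ω₁=0.894, θ₂=0.151, ω₂=0.097
apply F[1]=-15.000 → step 2: x=-0.019, v=-0.939, θ₁=0.008, ω₁=1.815, θ₂=0.154, ω₂=0.175
apply F[2]=-15.000 → step 3: x=-0.042, v=-1.422, θ₁=0.054, ω₁=2.780, θ₂=0.158, ω₂=0.220
apply F[3]=-15.000 → step 4: x=-0.076, v=-1.906, θ₁=0.119, ω₁=3.773, θ₂=0.162, ω₂=0.230
apply F[4]=+1.441 → step 5: x=-0.113, v=-1.878, θ₁=0.195, ω₁=3.779, θ₂=0.167, ω₂=0.232
apply F[5]=+15.000 → step 6: x=-0.147, v=-1.479, θ₁=0.263, ω₁=3.100, θ₂=0.171, ω₂=0.203
apply F[6]=+15.000 → step 7: x=-0.173, v=-1.127, θ₁=0.320, ω₁=2.559, θ₂=0.175, ω₂=0.135
apply F[7]=+15.000 → step 8: x=-0.192, v=-0.813, θ₁=0.366, ω₁=2.130, θ₂=0.177, ω₂=0.028
apply F[8]=+15.000 → step 9: x=-0.206, v=-0.529, θ₁=0.406, ω₁=1.791, θ₂=0.176, ω₂=-0.113
apply F[9]=+15.000 → step 10: x=-0.214, v=-0.266, θ₁=0.439, ω₁=1.522, θ₂=0.172, ω₂=-0.283
apply F[10]=+15.000 → step 11: x=-0.216, v=-0.021, θ₁=0.467, ω₁=1.306, θ₂=0.164, ω₂=-0.480
apply F[11]=+15.000 → step 12: x=-0.214, v=0.212, θ₁=0.491, ω₁=1.134, θ₂=0.152, ω₂=-0.700
apply F[12]=+15.000 → step 13: x=-0.208, v=0.436, θ₁=0.512, ω₁=0.995, θ₂=0.136, ω₂=-0.944
apply F[13]=+15.000 → step 14: x=-0.197, v=0.653, θ₁=0.531, ω₁=0.882, θ₂=0.115, ω₂=-1.210
apply F[14]=+15.000 → step 15: x=-0.182, v=0.866, θ₁=0.548, ω₁=0.790, θ₂=0.087, ω₂=-1.499
apply F[15]=+15.000 → step 16: x=-0.162, v=1.077, θ₁=0.563, ω₁=0.711, θ₂=0.054, ω₂=-1.810
apply F[16]=+15.000 → step 17: x=-0.139, v=1.287, θ₁=0.576, ω₁=0.641, θ₂=0.015, ω₂=-2.144
apply F[17]=+15.000 → step 18: x=-0.111, v=1.497, θ₁=0.588, ω₁=0.574, θ₂=-0.031, ω₂=-2.501
apply F[18]=+15.000 → step 19: x=-0.079, v=1.710, θ₁=0.599, ω₁=0.504, θ₂=-0.085, ω₂=-2.880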